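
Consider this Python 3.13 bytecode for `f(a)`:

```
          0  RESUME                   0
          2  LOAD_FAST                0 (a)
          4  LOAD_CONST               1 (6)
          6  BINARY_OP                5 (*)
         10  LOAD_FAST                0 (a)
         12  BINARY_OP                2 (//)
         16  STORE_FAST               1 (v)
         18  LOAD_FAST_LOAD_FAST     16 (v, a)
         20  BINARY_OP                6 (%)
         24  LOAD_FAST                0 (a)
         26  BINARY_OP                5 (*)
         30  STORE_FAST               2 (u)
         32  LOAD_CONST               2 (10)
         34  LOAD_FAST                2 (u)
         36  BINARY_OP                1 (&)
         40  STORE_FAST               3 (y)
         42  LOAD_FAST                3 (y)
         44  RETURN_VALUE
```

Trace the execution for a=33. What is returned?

LOAD_FAST a → push 33. Stack: [33]
LOAD_CONST → push 6. Stack: [33, 6]
BINARY_OP * → 33 * 6 = 198. Stack: [198]
LOAD_FAST a → push 33. Stack: [198, 33]
BINARY_OP // → 198 // 33 = 6. Stack: [6]
STORE_FAST v → v=6. Stack: []
LOAD_FAST_LOAD_FAST v,a → push 6,33. Stack: [6, 33]
BINARY_OP % → 6 % 33 = 6. Stack: [6]
LOAD_FAST a → push 33. Stack: [6, 33]
BINARY_OP * → 6 * 33 = 198. Stack: [198]
STORE_FAST u → u=198. Stack: []
LOAD_CONST → push 10. Stack: [10]
LOAD_FAST u → push 198. Stack: [10, 198]
BINARY_OP & → 10 & 198 = 2. Stack: [2]
STORE_FAST y → y=2. Stack: []
LOAD_FAST y → push 2. Stack: [2]
RETURN_VALUE → return 2.

2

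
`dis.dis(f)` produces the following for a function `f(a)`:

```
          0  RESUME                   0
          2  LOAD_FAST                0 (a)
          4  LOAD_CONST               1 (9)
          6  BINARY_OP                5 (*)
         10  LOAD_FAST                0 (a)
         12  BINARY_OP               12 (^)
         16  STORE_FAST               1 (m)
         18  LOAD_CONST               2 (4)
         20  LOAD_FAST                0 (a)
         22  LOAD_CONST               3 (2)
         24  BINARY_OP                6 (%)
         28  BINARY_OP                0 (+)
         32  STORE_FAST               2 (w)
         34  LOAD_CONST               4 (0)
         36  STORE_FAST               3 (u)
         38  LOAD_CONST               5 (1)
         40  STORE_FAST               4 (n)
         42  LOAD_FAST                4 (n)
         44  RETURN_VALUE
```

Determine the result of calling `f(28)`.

1

LOAD_FAST a → push 28. Stack: [28]
LOAD_CONST → push 9. Stack: [28, 9]
BINARY_OP * → 28 * 9 = 252. Stack: [252]
LOAD_FAST a → push 28. Stack: [252, 28]
BINARY_OP ^ → 252 ^ 28 = 224. Stack: [224]
STORE_FAST m → m=224. Stack: []
LOAD_CONST → push 4. Stack: [4]
LOAD_FAST a → push 28. Stack: [4, 28]
LOAD_CONST → push 2. Stack: [4, 28, 2]
BINARY_OP % → 28 % 2 = 0. Stack: [4, 0]
BINARY_OP + → 4 + 0 = 4. Stack: [4]
STORE_FAST w → w=4. Stack: []
LOAD_CONST → push 0. Stack: [0]
STORE_FAST u → u=0. Stack: []
LOAD_CONST → push 1. Stack: [1]
STORE_FAST n → n=1. Stack: []
LOAD_FAST n → push 1. Stack: [1]
RETURN_VALUE → return 1.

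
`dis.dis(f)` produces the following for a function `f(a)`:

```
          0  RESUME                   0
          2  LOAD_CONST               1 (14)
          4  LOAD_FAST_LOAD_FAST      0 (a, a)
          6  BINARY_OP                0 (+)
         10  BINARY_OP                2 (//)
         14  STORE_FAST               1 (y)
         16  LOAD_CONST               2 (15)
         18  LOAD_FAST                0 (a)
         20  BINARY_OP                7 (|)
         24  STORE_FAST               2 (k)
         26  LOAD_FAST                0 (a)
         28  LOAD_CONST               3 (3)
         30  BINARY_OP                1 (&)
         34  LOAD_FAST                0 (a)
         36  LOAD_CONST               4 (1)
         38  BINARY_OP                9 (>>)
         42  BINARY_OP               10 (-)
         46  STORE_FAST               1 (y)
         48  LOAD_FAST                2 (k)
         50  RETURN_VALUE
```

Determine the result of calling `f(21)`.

LOAD_CONST → push 14. Stack: [14]
LOAD_FAST_LOAD_FAST a,a → push 21,21. Stack: [14, 21, 21]
BINARY_OP + → 21 + 21 = 42. Stack: [14, 42]
BINARY_OP // → 14 // 42 = 0. Stack: [0]
STORE_FAST y → y=0. Stack: []
LOAD_CONST → push 15. Stack: [15]
LOAD_FAST a → push 21. Stack: [15, 21]
BINARY_OP | → 15 | 21 = 31. Stack: [31]
STORE_FAST k → k=31. Stack: []
LOAD_FAST a → push 21. Stack: [21]
LOAD_CONST → push 3. Stack: [21, 3]
BINARY_OP & → 21 & 3 = 1. Stack: [1]
LOAD_FAST a → push 21. Stack: [1, 21]
LOAD_CONST → push 1. Stack: [1, 21, 1]
BINARY_OP >> → 21 >> 1 = 10. Stack: [1, 10]
BINARY_OP - → 1 - 10 = -9. Stack: [-9]
STORE_FAST y → y=-9. Stack: []
LOAD_FAST k → push 31. Stack: [31]
RETURN_VALUE → return 31.

31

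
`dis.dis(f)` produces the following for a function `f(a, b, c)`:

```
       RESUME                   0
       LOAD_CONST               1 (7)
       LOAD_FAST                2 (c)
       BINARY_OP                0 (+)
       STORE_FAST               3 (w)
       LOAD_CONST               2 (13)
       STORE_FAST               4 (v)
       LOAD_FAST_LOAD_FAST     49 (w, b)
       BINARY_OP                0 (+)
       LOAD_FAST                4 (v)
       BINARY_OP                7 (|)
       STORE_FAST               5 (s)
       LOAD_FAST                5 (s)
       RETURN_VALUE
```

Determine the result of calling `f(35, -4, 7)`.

LOAD_CONST → push 7. Stack: [7]
LOAD_FAST c → push 7. Stack: [7, 7]
BINARY_OP + → 7 + 7 = 14. Stack: [14]
STORE_FAST w → w=14. Stack: []
LOAD_CONST → push 13. Stack: [13]
STORE_FAST v → v=13. Stack: []
LOAD_FAST_LOAD_FAST w,b → push 14,-4. Stack: [14, -4]
BINARY_OP + → 14 + -4 = 10. Stack: [10]
LOAD_FAST v → push 13. Stack: [10, 13]
BINARY_OP | → 10 | 13 = 15. Stack: [15]
STORE_FAST s → s=15. Stack: []
LOAD_FAST s → push 15. Stack: [15]
RETURN_VALUE → return 15.

15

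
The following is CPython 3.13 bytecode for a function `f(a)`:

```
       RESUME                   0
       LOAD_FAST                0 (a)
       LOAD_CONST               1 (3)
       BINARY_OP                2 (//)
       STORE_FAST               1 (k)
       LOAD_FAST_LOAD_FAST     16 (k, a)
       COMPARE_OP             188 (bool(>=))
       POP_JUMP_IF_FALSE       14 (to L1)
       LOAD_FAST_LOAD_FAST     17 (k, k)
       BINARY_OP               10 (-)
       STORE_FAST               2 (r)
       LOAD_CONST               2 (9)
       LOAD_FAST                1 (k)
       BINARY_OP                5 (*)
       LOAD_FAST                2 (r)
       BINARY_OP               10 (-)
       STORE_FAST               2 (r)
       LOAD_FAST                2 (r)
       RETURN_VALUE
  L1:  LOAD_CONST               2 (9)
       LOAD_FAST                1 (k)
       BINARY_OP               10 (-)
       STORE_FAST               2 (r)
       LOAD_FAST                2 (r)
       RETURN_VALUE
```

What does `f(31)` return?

-1

LOAD_FAST a → push 31. Stack: [31]
LOAD_CONST → push 3. Stack: [31, 3]
BINARY_OP // → 31 // 3 = 10. Stack: [10]
STORE_FAST k → k=10. Stack: []
LOAD_FAST_LOAD_FAST k,a → push 10,31. Stack: [10, 31]
COMPARE_OP bool(>=) → 10 vs 31 = False. Stack: [False]
POP_JUMP_IF_FALSE → pop False; jump. Stack: []
LOAD_CONST → push 9. Stack: [9]
LOAD_FAST k → push 10. Stack: [9, 10]
BINARY_OP - → 9 - 10 = -1. Stack: [-1]
STORE_FAST r → r=-1. Stack: []
LOAD_FAST r → push -1. Stack: [-1]
RETURN_VALUE → return -1.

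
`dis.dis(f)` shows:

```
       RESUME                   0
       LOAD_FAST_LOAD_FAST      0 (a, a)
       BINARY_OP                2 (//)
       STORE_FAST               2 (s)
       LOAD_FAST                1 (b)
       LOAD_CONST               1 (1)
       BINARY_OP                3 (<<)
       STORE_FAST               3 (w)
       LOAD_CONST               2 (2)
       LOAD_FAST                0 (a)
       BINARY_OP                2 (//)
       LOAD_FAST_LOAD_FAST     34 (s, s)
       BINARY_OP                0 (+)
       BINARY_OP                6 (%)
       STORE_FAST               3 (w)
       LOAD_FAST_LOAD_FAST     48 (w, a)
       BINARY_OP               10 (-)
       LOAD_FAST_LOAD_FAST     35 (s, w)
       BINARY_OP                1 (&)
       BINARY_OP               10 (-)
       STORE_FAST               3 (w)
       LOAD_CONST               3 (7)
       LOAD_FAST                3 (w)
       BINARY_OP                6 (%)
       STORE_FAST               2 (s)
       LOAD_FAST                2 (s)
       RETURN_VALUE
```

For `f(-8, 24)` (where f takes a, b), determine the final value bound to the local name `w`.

LOAD_FAST_LOAD_FAST a,a → push -8,-8. Stack: [-8, -8]
BINARY_OP // → -8 // -8 = 1. Stack: [1]
STORE_FAST s → s=1. Stack: []
LOAD_FAST b → push 24. Stack: [24]
LOAD_CONST → push 1. Stack: [24, 1]
BINARY_OP << → 24 << 1 = 48. Stack: [48]
STORE_FAST w → w=48. Stack: []
LOAD_CONST → push 2. Stack: [2]
LOAD_FAST a → push -8. Stack: [2, -8]
BINARY_OP // → 2 // -8 = -1. Stack: [-1]
LOAD_FAST_LOAD_FAST s,s → push 1,1. Stack: [-1, 1, 1]
BINARY_OP + → 1 + 1 = 2. Stack: [-1, 2]
BINARY_OP % → -1 % 2 = 1. Stack: [1]
STORE_FAST w → w=1. Stack: []
LOAD_FAST_LOAD_FAST w,a → push 1,-8. Stack: [1, -8]
BINARY_OP - → 1 - -8 = 9. Stack: [9]
LOAD_FAST_LOAD_FAST s,w → push 1,1. Stack: [9, 1, 1]
BINARY_OP & → 1 & 1 = 1. Stack: [9, 1]
BINARY_OP - → 9 - 1 = 8. Stack: [8]
STORE_FAST w → w=8. Stack: []
LOAD_CONST → push 7. Stack: [7]
LOAD_FAST w → push 8. Stack: [7, 8]
BINARY_OP % → 7 % 8 = 7. Stack: [7]
STORE_FAST s → s=7. Stack: []
LOAD_FAST s → push 7. Stack: [7]
RETURN_VALUE → return 7.

8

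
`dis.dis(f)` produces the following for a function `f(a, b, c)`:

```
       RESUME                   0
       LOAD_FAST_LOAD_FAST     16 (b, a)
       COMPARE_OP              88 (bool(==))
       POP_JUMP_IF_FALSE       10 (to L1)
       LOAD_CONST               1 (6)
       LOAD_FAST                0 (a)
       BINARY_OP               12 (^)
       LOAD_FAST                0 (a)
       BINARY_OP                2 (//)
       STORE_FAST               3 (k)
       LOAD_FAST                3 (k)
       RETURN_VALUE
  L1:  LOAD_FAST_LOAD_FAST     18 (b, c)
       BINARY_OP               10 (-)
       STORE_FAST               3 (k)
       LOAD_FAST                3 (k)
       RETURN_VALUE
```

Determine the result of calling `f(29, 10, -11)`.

21

LOAD_FAST_LOAD_FAST b,a → push 10,29. Stack: [10, 29]
COMPARE_OP bool(==) → 10 vs 29 = False. Stack: [False]
POP_JUMP_IF_FALSE → pop False; jump. Stack: []
LOAD_FAST_LOAD_FAST b,c → push 10,-11. Stack: [10, -11]
BINARY_OP - → 10 - -11 = 21. Stack: [21]
STORE_FAST k → k=21. Stack: []
LOAD_FAST k → push 21. Stack: [21]
RETURN_VALUE → return 21.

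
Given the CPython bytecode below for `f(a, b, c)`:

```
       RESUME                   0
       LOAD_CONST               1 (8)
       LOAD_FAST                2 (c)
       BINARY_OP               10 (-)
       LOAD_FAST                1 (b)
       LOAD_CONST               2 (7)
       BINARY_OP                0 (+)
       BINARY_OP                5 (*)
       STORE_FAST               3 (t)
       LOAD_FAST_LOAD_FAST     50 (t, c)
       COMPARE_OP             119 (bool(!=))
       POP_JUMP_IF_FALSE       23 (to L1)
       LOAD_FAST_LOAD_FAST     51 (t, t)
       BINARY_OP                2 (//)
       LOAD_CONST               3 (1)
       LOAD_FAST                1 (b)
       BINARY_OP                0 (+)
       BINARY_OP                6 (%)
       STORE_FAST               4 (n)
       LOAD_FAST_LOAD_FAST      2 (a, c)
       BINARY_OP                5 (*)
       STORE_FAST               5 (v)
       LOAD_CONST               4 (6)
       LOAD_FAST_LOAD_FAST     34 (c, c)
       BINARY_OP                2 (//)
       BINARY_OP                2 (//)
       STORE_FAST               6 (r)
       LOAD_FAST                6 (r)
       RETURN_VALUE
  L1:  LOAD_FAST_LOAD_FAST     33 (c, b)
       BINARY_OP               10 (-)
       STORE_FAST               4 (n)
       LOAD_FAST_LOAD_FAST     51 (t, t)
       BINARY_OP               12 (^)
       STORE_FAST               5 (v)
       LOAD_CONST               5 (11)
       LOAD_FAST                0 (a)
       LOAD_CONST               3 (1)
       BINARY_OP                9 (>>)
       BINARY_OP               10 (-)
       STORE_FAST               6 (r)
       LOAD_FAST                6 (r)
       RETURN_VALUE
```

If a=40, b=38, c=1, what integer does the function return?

LOAD_CONST → push 8. Stack: [8]
LOAD_FAST c → push 1. Stack: [8, 1]
BINARY_OP - → 8 - 1 = 7. Stack: [7]
LOAD_FAST b → push 38. Stack: [7, 38]
LOAD_CONST → push 7. Stack: [7, 38, 7]
BINARY_OP + → 38 + 7 = 45. Stack: [7, 45]
BINARY_OP * → 7 * 45 = 315. Stack: [315]
STORE_FAST t → t=315. Stack: []
LOAD_FAST_LOAD_FAST t,c → push 315,1. Stack: [315, 1]
COMPARE_OP bool(!=) → 315 vs 1 = True. Stack: [True]
POP_JUMP_IF_FALSE → pop True; no jump. Stack: []
LOAD_FAST_LOAD_FAST t,t → push 315,315. Stack: [315, 315]
BINARY_OP // → 315 // 315 = 1. Stack: [1]
LOAD_CONST → push 1. Stack: [1, 1]
LOAD_FAST b → push 38. Stack: [1, 1, 38]
BINARY_OP + → 1 + 38 = 39. Stack: [1, 39]
BINARY_OP % → 1 % 39 = 1. Stack: [1]
STORE_FAST n → n=1. Stack: []
LOAD_FAST_LOAD_FAST a,c → push 40,1. Stack: [40, 1]
BINARY_OP * → 40 * 1 = 40. Stack: [40]
STORE_FAST v → v=40. Stack: []
LOAD_CONST → push 6. Stack: [6]
LOAD_FAST_LOAD_FAST c,c → push 1,1. Stack: [6, 1, 1]
BINARY_OP // → 1 // 1 = 1. Stack: [6, 1]
BINARY_OP // → 6 // 1 = 6. Stack: [6]
STORE_FAST r → r=6. Stack: []
LOAD_FAST r → push 6. Stack: [6]
RETURN_VALUE → return 6.

6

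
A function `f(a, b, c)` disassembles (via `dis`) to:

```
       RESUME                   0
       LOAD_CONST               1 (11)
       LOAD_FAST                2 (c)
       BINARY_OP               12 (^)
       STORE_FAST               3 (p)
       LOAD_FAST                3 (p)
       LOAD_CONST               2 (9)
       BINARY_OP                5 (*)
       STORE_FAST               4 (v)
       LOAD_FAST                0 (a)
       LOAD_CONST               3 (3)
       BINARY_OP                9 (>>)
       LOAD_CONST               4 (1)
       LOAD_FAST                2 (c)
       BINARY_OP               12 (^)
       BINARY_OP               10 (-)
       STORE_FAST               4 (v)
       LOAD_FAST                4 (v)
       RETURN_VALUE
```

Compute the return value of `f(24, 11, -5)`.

LOAD_CONST → push 11. Stack: [11]
LOAD_FAST c → push -5. Stack: [11, -5]
BINARY_OP ^ → 11 ^ -5 = -16. Stack: [-16]
STORE_FAST p → p=-16. Stack: []
LOAD_FAST p → push -16. Stack: [-16]
LOAD_CONST → push 9. Stack: [-16, 9]
BINARY_OP * → -16 * 9 = -144. Stack: [-144]
STORE_FAST v → v=-144. Stack: []
LOAD_FAST a → push 24. Stack: [24]
LOAD_CONST → push 3. Stack: [24, 3]
BINARY_OP >> → 24 >> 3 = 3. Stack: [3]
LOAD_CONST → push 1. Stack: [3, 1]
LOAD_FAST c → push -5. Stack: [3, 1, -5]
BINARY_OP ^ → 1 ^ -5 = -6. Stack: [3, -6]
BINARY_OP - → 3 - -6 = 9. Stack: [9]
STORE_FAST v → v=9. Stack: []
LOAD_FAST v → push 9. Stack: [9]
RETURN_VALUE → return 9.

9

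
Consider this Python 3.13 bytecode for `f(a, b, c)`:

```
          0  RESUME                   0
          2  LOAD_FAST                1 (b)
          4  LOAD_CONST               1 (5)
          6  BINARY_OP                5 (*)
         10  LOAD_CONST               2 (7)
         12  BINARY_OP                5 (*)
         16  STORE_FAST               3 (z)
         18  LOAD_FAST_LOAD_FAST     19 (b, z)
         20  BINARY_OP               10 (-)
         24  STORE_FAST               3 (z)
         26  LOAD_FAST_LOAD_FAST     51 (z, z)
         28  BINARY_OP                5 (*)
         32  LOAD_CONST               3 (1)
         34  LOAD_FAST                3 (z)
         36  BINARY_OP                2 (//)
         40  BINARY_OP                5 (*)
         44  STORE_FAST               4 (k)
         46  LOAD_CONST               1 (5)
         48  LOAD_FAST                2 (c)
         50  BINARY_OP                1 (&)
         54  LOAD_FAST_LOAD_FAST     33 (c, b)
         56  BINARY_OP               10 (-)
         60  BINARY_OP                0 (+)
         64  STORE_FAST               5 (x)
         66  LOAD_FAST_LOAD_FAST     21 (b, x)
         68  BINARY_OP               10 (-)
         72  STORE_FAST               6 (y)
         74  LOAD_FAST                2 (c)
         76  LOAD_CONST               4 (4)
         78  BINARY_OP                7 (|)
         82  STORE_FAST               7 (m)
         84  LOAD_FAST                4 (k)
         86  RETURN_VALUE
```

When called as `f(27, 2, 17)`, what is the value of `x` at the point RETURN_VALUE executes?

LOAD_FAST b → push 2. Stack: [2]
LOAD_CONST → push 5. Stack: [2, 5]
BINARY_OP * → 2 * 5 = 10. Stack: [10]
LOAD_CONST → push 7. Stack: [10, 7]
BINARY_OP * → 10 * 7 = 70. Stack: [70]
STORE_FAST z → z=70. Stack: []
LOAD_FAST_LOAD_FAST b,z → push 2,70. Stack: [2, 70]
BINARY_OP - → 2 - 70 = -68. Stack: [-68]
STORE_FAST z → z=-68. Stack: []
LOAD_FAST_LOAD_FAST z,z → push -68,-68. Stack: [-68, -68]
BINARY_OP * → -68 * -68 = 4624. Stack: [4624]
LOAD_CONST → push 1. Stack: [4624, 1]
LOAD_FAST z → push -68. Stack: [4624, 1, -68]
BINARY_OP // → 1 // -68 = -1. Stack: [4624, -1]
BINARY_OP * → 4624 * -1 = -4624. Stack: [-4624]
STORE_FAST k → k=-4624. Stack: []
LOAD_CONST → push 5. Stack: [5]
LOAD_FAST c → push 17. Stack: [5, 17]
BINARY_OP & → 5 & 17 = 1. Stack: [1]
LOAD_FAST_LOAD_FAST c,b → push 17,2. Stack: [1, 17, 2]
BINARY_OP - → 17 - 2 = 15. Stack: [1, 15]
BINARY_OP + → 1 + 15 = 16. Stack: [16]
STORE_FAST x → x=16. Stack: []
LOAD_FAST_LOAD_FAST b,x → push 2,16. Stack: [2, 16]
BINARY_OP - → 2 - 16 = -14. Stack: [-14]
STORE_FAST y → y=-14. Stack: []
LOAD_FAST c → push 17. Stack: [17]
LOAD_CONST → push 4. Stack: [17, 4]
BINARY_OP | → 17 | 4 = 21. Stack: [21]
STORE_FAST m → m=21. Stack: []
LOAD_FAST k → push -4624. Stack: [-4624]
RETURN_VALUE → return -4624.

16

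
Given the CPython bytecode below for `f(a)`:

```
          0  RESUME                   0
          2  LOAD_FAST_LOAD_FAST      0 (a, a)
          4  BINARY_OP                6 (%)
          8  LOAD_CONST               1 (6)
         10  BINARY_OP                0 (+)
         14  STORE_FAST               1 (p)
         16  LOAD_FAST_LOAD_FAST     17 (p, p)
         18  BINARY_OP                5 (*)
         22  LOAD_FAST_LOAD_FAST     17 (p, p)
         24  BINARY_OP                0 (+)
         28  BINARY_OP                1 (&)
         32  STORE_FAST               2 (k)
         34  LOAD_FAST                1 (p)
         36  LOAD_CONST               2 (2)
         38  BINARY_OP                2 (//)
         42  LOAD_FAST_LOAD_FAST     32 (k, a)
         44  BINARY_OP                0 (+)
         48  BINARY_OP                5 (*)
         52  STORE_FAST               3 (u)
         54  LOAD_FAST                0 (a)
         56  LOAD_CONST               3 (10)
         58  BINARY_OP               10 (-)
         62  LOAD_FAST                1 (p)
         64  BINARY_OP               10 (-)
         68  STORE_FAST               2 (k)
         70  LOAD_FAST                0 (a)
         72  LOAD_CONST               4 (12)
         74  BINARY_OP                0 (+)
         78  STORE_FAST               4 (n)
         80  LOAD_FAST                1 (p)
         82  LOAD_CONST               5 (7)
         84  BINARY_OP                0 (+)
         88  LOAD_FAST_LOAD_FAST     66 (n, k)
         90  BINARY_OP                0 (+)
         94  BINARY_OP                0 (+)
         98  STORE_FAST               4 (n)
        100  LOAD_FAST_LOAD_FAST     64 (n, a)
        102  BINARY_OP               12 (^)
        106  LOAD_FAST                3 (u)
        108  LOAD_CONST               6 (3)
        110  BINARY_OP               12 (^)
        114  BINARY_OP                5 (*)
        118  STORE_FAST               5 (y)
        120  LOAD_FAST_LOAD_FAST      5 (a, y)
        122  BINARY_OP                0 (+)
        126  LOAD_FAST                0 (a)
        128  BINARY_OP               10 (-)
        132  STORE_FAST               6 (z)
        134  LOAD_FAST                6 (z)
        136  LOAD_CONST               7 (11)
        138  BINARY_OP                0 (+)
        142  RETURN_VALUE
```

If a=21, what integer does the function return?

LOAD_FAST_LOAD_FAST a,a → push 21,21. Stack: [21, 21]
BINARY_OP % → 21 % 21 = 0. Stack: [0]
LOAD_CONST → push 6. Stack: [0, 6]
BINARY_OP + → 0 + 6 = 6. Stack: [6]
STORE_FAST p → p=6. Stack: []
LOAD_FAST_LOAD_FAST p,p → push 6,6. Stack: [6, 6]
BINARY_OP * → 6 * 6 = 36. Stack: [36]
LOAD_FAST_LOAD_FAST p,p → push 6,6. Stack: [36, 6, 6]
BINARY_OP + → 6 + 6 = 12. Stack: [36, 12]
BINARY_OP & → 36 & 12 = 4. Stack: [4]
STORE_FAST k → k=4. Stack: []
LOAD_FAST p → push 6. Stack: [6]
LOAD_CONST → push 2. Stack: [6, 2]
BINARY_OP // → 6 // 2 = 3. Stack: [3]
LOAD_FAST_LOAD_FAST k,a → push 4,21. Stack: [3, 4, 21]
BINARY_OP + → 4 + 21 = 25. Stack: [3, 25]
BINARY_OP * → 3 * 25 = 75. Stack: [75]
STORE_FAST u → u=75. Stack: []
LOAD_FAST a → push 21. Stack: [21]
LOAD_CONST → push 10. Stack: [21, 10]
BINARY_OP - → 21 - 10 = 11. Stack: [11]
LOAD_FAST p → push 6. Stack: [11, 6]
BINARY_OP - → 11 - 6 = 5. Stack: [5]
STORE_FAST k → k=5. Stack: []
LOAD_FAST a → push 21. Stack: [21]
LOAD_CONST → push 12. Stack: [21, 12]
BINARY_OP + → 21 + 12 = 33. Stack: [33]
STORE_FAST n → n=33. Stack: []
LOAD_FAST p → push 6. Stack: [6]
LOAD_CONST → push 7. Stack: [6, 7]
BINARY_OP + → 6 + 7 = 13. Stack: [13]
LOAD_FAST_LOAD_FAST n,k → push 33,5. Stack: [13, 33, 5]
BINARY_OP + → 33 + 5 = 38. Stack: [13, 38]
BINARY_OP + → 13 + 38 = 51. Stack: [51]
STORE_FAST n → n=51. Stack: []
LOAD_FAST_LOAD_FAST n,a → push 51,21. Stack: [51, 21]
BINARY_OP ^ → 51 ^ 21 = 38. Stack: [38]
LOAD_FAST u → push 75. Stack: [38, 75]
LOAD_CONST → push 3. Stack: [38, 75, 3]
BINARY_OP ^ → 75 ^ 3 = 72. Stack: [38, 72]
BINARY_OP * → 38 * 72 = 2736. Stack: [2736]
STORE_FAST y → y=2736. Stack: []
LOAD_FAST_LOAD_FAST a,y → push 21,2736. Stack: [21, 2736]
BINARY_OP + → 21 + 2736 = 2757. Stack: [2757]
LOAD_FAST a → push 21. Stack: [2757, 21]
BINARY_OP - → 2757 - 21 = 2736. Stack: [2736]
STORE_FAST z → z=2736. Stack: []
LOAD_FAST z → push 2736. Stack: [2736]
LOAD_CONST → push 11. Stack: [2736, 11]
BINARY_OP + → 2736 + 11 = 2747. Stack: [2747]
RETURN_VALUE → return 2747.

2747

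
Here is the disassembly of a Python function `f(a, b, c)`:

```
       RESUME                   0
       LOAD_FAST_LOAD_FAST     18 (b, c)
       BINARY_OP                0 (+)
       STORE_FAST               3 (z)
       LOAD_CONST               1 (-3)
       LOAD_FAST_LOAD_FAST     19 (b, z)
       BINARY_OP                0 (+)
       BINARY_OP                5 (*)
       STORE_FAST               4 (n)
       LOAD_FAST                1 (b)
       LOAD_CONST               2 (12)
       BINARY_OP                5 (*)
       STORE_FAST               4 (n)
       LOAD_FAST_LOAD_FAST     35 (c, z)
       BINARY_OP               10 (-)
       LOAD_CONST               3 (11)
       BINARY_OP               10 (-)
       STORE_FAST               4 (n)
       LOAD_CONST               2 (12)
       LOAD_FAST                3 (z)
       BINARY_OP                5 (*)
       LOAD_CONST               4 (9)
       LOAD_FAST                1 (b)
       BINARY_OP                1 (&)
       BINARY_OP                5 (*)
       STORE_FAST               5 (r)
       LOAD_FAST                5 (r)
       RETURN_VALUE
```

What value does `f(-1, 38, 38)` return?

0

LOAD_FAST_LOAD_FAST b,c → push 38,38. Stack: [38, 38]
BINARY_OP + → 38 + 38 = 76. Stack: [76]
STORE_FAST z → z=76. Stack: []
LOAD_CONST → push -3. Stack: [-3]
LOAD_FAST_LOAD_FAST b,z → push 38,76. Stack: [-3, 38, 76]
BINARY_OP + → 38 + 76 = 114. Stack: [-3, 114]
BINARY_OP * → -3 * 114 = -342. Stack: [-342]
STORE_FAST n → n=-342. Stack: []
LOAD_FAST b → push 38. Stack: [38]
LOAD_CONST → push 12. Stack: [38, 12]
BINARY_OP * → 38 * 12 = 456. Stack: [456]
STORE_FAST n → n=456. Stack: []
LOAD_FAST_LOAD_FAST c,z → push 38,76. Stack: [38, 76]
BINARY_OP - → 38 - 76 = -38. Stack: [-38]
LOAD_CONST → push 11. Stack: [-38, 11]
BINARY_OP - → -38 - 11 = -49. Stack: [-49]
STORE_FAST n → n=-49. Stack: []
LOAD_CONST → push 12. Stack: [12]
LOAD_FAST z → push 76. Stack: [12, 76]
BINARY_OP * → 12 * 76 = 912. Stack: [912]
LOAD_CONST → push 9. Stack: [912, 9]
LOAD_FAST b → push 38. Stack: [912, 9, 38]
BINARY_OP & → 9 & 38 = 0. Stack: [912, 0]
BINARY_OP * → 912 * 0 = 0. Stack: [0]
STORE_FAST r → r=0. Stack: []
LOAD_FAST r → push 0. Stack: [0]
RETURN_VALUE → return 0.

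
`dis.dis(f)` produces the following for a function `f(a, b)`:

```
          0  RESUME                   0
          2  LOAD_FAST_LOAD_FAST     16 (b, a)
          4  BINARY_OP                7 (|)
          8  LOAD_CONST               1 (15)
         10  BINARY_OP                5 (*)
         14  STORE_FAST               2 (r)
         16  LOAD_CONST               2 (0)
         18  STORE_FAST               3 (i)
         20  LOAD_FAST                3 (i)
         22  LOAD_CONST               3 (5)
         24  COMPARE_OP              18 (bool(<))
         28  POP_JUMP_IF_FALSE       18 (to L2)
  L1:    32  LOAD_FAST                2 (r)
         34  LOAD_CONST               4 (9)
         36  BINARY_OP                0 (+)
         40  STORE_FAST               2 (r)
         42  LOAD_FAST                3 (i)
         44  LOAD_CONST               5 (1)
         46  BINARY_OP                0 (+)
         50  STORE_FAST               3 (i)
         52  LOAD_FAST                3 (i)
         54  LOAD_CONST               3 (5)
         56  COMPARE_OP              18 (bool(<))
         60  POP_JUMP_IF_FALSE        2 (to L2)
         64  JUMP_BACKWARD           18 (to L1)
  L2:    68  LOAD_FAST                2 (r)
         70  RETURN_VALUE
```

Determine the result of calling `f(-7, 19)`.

LOAD_FAST_LOAD_FAST b,a → push 19,-7
BINARY_OP | → 19 | -7 = -5
LOAD_CONST → push 15
BINARY_OP * → -5 * 15 = -75
STORE_FAST r → r=-75
LOAD_CONST → push 0
STORE_FAST i → i=0
LOAD_FAST i → push 0
LOAD_CONST → push 5
COMPARE_OP bool(<) → 0 vs 5 = True
POP_JUMP_IF_FALSE → pop True; no jump
LOAD_FAST r → push -75
LOAD_CONST → push 9
BINARY_OP + → -75 + 9 = -66
STORE_FAST r → r=-66
LOAD_FAST i → push 0
LOAD_CONST → push 1
BINARY_OP + → 0 + 1 = 1
STORE_FAST i → i=1
LOAD_FAST i → push 1
LOAD_CONST → push 5
COMPARE_OP bool(<) → 1 vs 5 = True
POP_JUMP_IF_FALSE → pop True; no jump
LOAD_FAST r → push -66
LOAD_CONST → push 9
BINARY_OP + → -66 + 9 = -57
STORE_FAST r → r=-57
LOAD_FAST i → push 1
LOAD_CONST → push 1
BINARY_OP + → 1 + 1 = 2
STORE_FAST i → i=2
LOAD_FAST i → push 2
LOAD_CONST → push 5
COMPARE_OP bool(<) → 2 vs 5 = True
POP_JUMP_IF_FALSE → pop True; no jump
LOAD_FAST r → push -57
LOAD_CONST → push 9
BINARY_OP + → -57 + 9 = -48
STORE_FAST r → r=-48
LOAD_FAST i → push 2
LOAD_CONST → push 1
BINARY_OP + → 2 + 1 = 3
STORE_FAST i → i=3
LOAD_FAST i → push 3
LOAD_CONST → push 5
COMPARE_OP bool(<) → 3 vs 5 = True
POP_JUMP_IF_FALSE → pop True; no jump
LOAD_FAST r → push -48
LOAD_CONST → push 9
BINARY_OP + → -48 + 9 = -39
STORE_FAST r → r=-39
LOAD_FAST i → push 3
LOAD_CONST → push 1
BINARY_OP + → 3 + 1 = 4
STORE_FAST i → i=4
LOAD_FAST i → push 4
LOAD_CONST → push 5
COMPARE_OP bool(<) → 4 vs 5 = True
POP_JUMP_IF_FALSE → pop True; no jump
LOAD_FAST r → push -39
LOAD_CONST → push 9
BINARY_OP + → -39 + 9 = -30
STORE_FAST r → r=-30
LOAD_FAST i → push 4
LOAD_CONST → push 1
BINARY_OP + → 4 + 1 = 5
STORE_FAST i → i=5
LOAD_FAST i → push 5
LOAD_CONST → push 5
COMPARE_OP bool(<) → 5 vs 5 = False
POP_JUMP_IF_FALSE → pop False; jump
LOAD_FAST r → push -30
RETURN_VALUE → return -30.

-30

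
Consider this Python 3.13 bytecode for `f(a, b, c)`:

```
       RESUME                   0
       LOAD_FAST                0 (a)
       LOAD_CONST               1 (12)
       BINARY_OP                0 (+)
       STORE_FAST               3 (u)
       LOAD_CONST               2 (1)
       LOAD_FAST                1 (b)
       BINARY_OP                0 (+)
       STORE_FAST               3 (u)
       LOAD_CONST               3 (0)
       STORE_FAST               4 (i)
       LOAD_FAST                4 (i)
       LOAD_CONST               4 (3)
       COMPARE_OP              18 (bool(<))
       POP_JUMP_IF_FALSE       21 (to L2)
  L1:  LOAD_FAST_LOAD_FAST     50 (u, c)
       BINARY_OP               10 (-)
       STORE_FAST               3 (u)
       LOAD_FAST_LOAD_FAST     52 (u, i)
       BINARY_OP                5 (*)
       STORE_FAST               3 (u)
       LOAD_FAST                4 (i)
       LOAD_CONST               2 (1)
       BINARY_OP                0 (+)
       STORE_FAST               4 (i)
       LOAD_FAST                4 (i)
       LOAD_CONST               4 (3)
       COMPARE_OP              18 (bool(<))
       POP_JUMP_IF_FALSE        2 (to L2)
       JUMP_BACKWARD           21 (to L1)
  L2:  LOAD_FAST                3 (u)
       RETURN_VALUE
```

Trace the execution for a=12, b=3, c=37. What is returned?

LOAD_FAST a → push 12. Stack: [12]
LOAD_CONST → push 12. Stack: [12, 12]
BINARY_OP + → 12 + 12 = 24. Stack: [24]
STORE_FAST u → u=24. Stack: []
LOAD_CONST → push 1. Stack: [1]
LOAD_FAST b → push 3. Stack: [1, 3]
BINARY_OP + → 1 + 3 = 4. Stack: [4]
STORE_FAST u → u=4. Stack: []
LOAD_CONST → push 0. Stack: [0]
STORE_FAST i → i=0. Stack: []
LOAD_FAST i → push 0. Stack: [0]
LOAD_CONST → push 3. Stack: [0, 3]
COMPARE_OP bool(<) → 0 vs 3 = True. Stack: [True]
POP_JUMP_IF_FALSE → pop True; no jump. Stack: []
LOAD_FAST_LOAD_FAST u,c → push 4,37. Stack: [4, 37]
BINARY_OP - → 4 - 37 = -33. Stack: [-33]
STORE_FAST u → u=-33. Stack: []
LOAD_FAST_LOAD_FAST u,i → push -33,0. Stack: [-33, 0]
BINARY_OP * → -33 * 0 = 0. Stack: [0]
STORE_FAST u → u=0. Stack: []
LOAD_FAST i → push 0. Stack: [0]
LOAD_CONST → push 1. Stack: [0, 1]
BINARY_OP + → 0 + 1 = 1. Stack: [1]
STORE_FAST i → i=1. Stack: []
LOAD_FAST i → push 1. Stack: [1]
LOAD_CONST → push 3. Stack: [1, 3]
COMPARE_OP bool(<) → 1 vs 3 = True. Stack: [True]
POP_JUMP_IF_FALSE → pop True; no jump. Stack: []
LOAD_FAST_LOAD_FAST u,c → push 0,37. Stack: [0, 37]
BINARY_OP - → 0 - 37 = -37. Stack: [-37]
STORE_FAST u → u=-37. Stack: []
LOAD_FAST_LOAD_FAST u,i → push -37,1. Stack: [-37, 1]
BINARY_OP * → -37 * 1 = -37. Stack: [-37]
STORE_FAST u → u=-37. Stack: []
LOAD_FAST i → push 1. Stack: [1]
LOAD_CONST → push 1. Stack: [1, 1]
BINARY_OP + → 1 + 1 = 2. Stack: [2]
STORE_FAST i → i=2. Stack: []
LOAD_FAST i → push 2. Stack: [2]
LOAD_CONST → push 3. Stack: [2, 3]
COMPARE_OP bool(<) → 2 vs 3 = True. Stack: [True]
POP_JUMP_IF_FALSE → pop True; no jump. Stack: []
LOAD_FAST_LOAD_FAST u,c → push -37,37. Stack: [-37, 37]
BINARY_OP - → -37 - 37 = -74. Stack: [-74]
STORE_FAST u → u=-74. Stack: []
LOAD_FAST_LOAD_FAST u,i → push -74,2. Stack: [-74, 2]
BINARY_OP * → -74 * 2 = -148. Stack: [-148]
STORE_FAST u → u=-148. Stack: []
LOAD_FAST i → push 2. Stack: [2]
LOAD_CONST → push 1. Stack: [2, 1]
BINARY_OP + → 2 + 1 = 3. Stack: [3]
STORE_FAST i → i=3. Stack: []
LOAD_FAST i → push 3. Stack: [3]
LOAD_CONST → push 3. Stack: [3, 3]
COMPARE_OP bool(<) → 3 vs 3 = False. Stack: [False]
POP_JUMP_IF_FALSE → pop False; jump. Stack: []
LOAD_FAST u → push -148. Stack: [-148]
RETURN_VALUE → return -148.

-148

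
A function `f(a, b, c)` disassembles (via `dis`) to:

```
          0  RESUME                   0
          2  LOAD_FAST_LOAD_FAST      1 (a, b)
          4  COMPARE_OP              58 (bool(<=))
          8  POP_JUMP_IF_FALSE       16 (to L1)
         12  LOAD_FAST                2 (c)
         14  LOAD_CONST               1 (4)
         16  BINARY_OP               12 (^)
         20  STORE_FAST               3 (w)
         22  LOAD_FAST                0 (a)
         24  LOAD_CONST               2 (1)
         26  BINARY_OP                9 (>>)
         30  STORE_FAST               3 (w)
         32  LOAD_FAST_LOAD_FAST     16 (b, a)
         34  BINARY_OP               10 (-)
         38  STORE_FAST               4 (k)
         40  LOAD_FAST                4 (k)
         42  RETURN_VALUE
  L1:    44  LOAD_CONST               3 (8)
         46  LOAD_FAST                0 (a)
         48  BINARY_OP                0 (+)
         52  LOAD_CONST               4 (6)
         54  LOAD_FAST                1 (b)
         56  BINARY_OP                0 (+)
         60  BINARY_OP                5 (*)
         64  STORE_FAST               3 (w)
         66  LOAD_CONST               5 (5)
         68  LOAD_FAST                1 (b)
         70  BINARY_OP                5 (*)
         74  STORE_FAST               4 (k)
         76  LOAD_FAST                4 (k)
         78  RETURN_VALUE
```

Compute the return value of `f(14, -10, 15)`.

-50

LOAD_FAST_LOAD_FAST a,b → push 14,-10. Stack: [14, -10]
COMPARE_OP bool(<=) → 14 vs -10 = False. Stack: [False]
POP_JUMP_IF_FALSE → pop False; jump. Stack: []
LOAD_CONST → push 8. Stack: [8]
LOAD_FAST a → push 14. Stack: [8, 14]
BINARY_OP + → 8 + 14 = 22. Stack: [22]
LOAD_CONST → push 6. Stack: [22, 6]
LOAD_FAST b → push -10. Stack: [22, 6, -10]
BINARY_OP + → 6 + -10 = -4. Stack: [22, -4]
BINARY_OP * → 22 * -4 = -88. Stack: [-88]
STORE_FAST w → w=-88. Stack: []
LOAD_CONST → push 5. Stack: [5]
LOAD_FAST b → push -10. Stack: [5, -10]
BINARY_OP * → 5 * -10 = -50. Stack: [-50]
STORE_FAST k → k=-50. Stack: []
LOAD_FAST k → push -50. Stack: [-50]
RETURN_VALUE → return -50.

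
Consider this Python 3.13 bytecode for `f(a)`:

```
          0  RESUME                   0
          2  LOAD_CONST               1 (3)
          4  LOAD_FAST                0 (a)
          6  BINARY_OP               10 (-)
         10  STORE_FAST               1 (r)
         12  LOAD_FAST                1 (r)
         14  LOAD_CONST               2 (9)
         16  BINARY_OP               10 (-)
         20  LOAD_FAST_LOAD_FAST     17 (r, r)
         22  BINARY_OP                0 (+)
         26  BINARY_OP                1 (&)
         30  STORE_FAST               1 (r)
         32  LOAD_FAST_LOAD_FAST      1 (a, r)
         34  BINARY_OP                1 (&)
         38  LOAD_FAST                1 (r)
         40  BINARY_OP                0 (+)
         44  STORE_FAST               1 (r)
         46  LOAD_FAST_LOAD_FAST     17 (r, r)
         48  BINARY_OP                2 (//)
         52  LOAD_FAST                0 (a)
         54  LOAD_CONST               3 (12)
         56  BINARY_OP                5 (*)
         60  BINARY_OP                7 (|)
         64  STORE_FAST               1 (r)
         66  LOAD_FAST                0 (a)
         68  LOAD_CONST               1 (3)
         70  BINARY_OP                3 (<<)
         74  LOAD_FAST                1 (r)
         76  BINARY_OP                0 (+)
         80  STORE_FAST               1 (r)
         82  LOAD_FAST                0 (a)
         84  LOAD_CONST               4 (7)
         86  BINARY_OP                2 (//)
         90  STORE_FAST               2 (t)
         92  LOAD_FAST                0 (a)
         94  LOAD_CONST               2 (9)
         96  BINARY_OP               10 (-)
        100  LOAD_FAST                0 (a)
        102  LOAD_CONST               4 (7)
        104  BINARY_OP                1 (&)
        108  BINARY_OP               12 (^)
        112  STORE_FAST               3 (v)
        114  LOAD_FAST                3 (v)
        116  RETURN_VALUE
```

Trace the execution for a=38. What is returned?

27

LOAD_CONST → push 3. Stack: [3]
LOAD_FAST a → push 38. Stack: [3, 38]
BINARY_OP - → 3 - 38 = -35. Stack: [-35]
STORE_FAST r → r=-35. Stack: []
LOAD_FAST r → push -35. Stack: [-35]
LOAD_CONST → push 9. Stack: [-35, 9]
BINARY_OP - → -35 - 9 = -44. Stack: [-44]
LOAD_FAST_LOAD_FAST r,r → push -35,-35. Stack: [-44, -35, -35]
BINARY_OP + → -35 + -35 = -70. Stack: [-44, -70]
BINARY_OP & → -44 & -70 = -112. Stack: [-112]
STORE_FAST r → r=-112. Stack: []
LOAD_FAST_LOAD_FAST a,r → push 38,-112. Stack: [38, -112]
BINARY_OP & → 38 & -112 = 0. Stack: [0]
LOAD_FAST r → push -112. Stack: [0, -112]
BINARY_OP + → 0 + -112 = -112. Stack: [-112]
STORE_FAST r → r=-112. Stack: []
LOAD_FAST_LOAD_FAST r,r → push -112,-112. Stack: [-112, -112]
BINARY_OP // → -112 // -112 = 1. Stack: [1]
LOAD_FAST a → push 38. Stack: [1, 38]
LOAD_CONST → push 12. Stack: [1, 38, 12]
BINARY_OP * → 38 * 12 = 456. Stack: [1, 456]
BINARY_OP | → 1 | 456 = 457. Stack: [457]
STORE_FAST r → r=457. Stack: []
LOAD_FAST a → push 38. Stack: [38]
LOAD_CONST → push 3. Stack: [38, 3]
BINARY_OP << → 38 << 3 = 304. Stack: [304]
LOAD_FAST r → push 457. Stack: [304, 457]
BINARY_OP + → 304 + 457 = 761. Stack: [761]
STORE_FAST r → r=761. Stack: []
LOAD_FAST a → push 38. Stack: [38]
LOAD_CONST → push 7. Stack: [38, 7]
BINARY_OP // → 38 // 7 = 5. Stack: [5]
STORE_FAST t → t=5. Stack: []
LOAD_FAST a → push 38. Stack: [38]
LOAD_CONST → push 9. Stack: [38, 9]
BINARY_OP - → 38 - 9 = 29. Stack: [29]
LOAD_FAST a → push 38. Stack: [29, 38]
LOAD_CONST → push 7. Stack: [29, 38, 7]
BINARY_OP & → 38 & 7 = 6. Stack: [29, 6]
BINARY_OP ^ → 29 ^ 6 = 27. Stack: [27]
STORE_FAST v → v=27. Stack: []
LOAD_FAST v → push 27. Stack: [27]
RETURN_VALUE → return 27.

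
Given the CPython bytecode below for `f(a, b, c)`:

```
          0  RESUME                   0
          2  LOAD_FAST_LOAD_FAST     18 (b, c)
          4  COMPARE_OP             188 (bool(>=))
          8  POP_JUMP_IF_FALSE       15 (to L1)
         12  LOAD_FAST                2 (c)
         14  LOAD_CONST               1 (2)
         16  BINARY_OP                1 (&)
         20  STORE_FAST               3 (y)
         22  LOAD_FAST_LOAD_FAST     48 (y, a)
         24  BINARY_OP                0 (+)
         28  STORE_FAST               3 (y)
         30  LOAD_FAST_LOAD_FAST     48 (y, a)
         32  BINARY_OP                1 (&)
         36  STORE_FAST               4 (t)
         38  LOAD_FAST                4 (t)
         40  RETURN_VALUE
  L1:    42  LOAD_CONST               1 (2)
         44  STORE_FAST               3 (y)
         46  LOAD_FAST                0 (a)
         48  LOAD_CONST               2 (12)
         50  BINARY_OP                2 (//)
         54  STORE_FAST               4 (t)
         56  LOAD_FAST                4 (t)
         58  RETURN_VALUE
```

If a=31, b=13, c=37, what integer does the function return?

LOAD_FAST_LOAD_FAST b,c → push 13,37. Stack: [13, 37]
COMPARE_OP bool(>=) → 13 vs 37 = False. Stack: [False]
POP_JUMP_IF_FALSE → pop False; jump. Stack: []
LOAD_CONST → push 2. Stack: [2]
STORE_FAST y → y=2. Stack: []
LOAD_FAST a → push 31. Stack: [31]
LOAD_CONST → push 12. Stack: [31, 12]
BINARY_OP // → 31 // 12 = 2. Stack: [2]
STORE_FAST t → t=2. Stack: []
LOAD_FAST t → push 2. Stack: [2]
RETURN_VALUE → return 2.

2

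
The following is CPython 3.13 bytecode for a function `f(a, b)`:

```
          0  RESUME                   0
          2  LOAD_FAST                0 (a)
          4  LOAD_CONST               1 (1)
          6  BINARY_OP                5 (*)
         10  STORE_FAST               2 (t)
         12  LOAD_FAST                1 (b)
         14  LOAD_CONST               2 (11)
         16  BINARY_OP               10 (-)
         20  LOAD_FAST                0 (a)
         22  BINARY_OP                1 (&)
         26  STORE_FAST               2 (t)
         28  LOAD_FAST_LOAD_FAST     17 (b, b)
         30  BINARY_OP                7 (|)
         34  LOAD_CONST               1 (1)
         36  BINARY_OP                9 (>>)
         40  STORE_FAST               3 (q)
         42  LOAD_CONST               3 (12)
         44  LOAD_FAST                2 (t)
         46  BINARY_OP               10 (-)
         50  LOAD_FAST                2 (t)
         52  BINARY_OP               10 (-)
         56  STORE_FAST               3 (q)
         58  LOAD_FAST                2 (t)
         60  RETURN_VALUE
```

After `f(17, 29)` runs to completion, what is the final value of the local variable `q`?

-20

LOAD_FAST a → push 17. Stack: [17]
LOAD_CONST → push 1. Stack: [17, 1]
BINARY_OP * → 17 * 1 = 17. Stack: [17]
STORE_FAST t → t=17. Stack: []
LOAD_FAST b → push 29. Stack: [29]
LOAD_CONST → push 11. Stack: [29, 11]
BINARY_OP - → 29 - 11 = 18. Stack: [18]
LOAD_FAST a → push 17. Stack: [18, 17]
BINARY_OP & → 18 & 17 = 16. Stack: [16]
STORE_FAST t → t=16. Stack: []
LOAD_FAST_LOAD_FAST b,b → push 29,29. Stack: [29, 29]
BINARY_OP | → 29 | 29 = 29. Stack: [29]
LOAD_CONST → push 1. Stack: [29, 1]
BINARY_OP >> → 29 >> 1 = 14. Stack: [14]
STORE_FAST q → q=14. Stack: []
LOAD_CONST → push 12. Stack: [12]
LOAD_FAST t → push 16. Stack: [12, 16]
BINARY_OP - → 12 - 16 = -4. Stack: [-4]
LOAD_FAST t → push 16. Stack: [-4, 16]
BINARY_OP - → -4 - 16 = -20. Stack: [-20]
STORE_FAST q → q=-20. Stack: []
LOAD_FAST t → push 16. Stack: [16]
RETURN_VALUE → return 16.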